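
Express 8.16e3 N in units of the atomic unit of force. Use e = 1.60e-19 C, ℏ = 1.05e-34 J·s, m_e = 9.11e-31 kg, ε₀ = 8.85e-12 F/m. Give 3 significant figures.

9.80e10

atomic unit of force: F_au = E_h/a₀ = m_e²e⁶/((4πε₀)³ℏ⁴) = 8.33e-8 N.
8.16e3 / 8.33e-8 = 9.80e10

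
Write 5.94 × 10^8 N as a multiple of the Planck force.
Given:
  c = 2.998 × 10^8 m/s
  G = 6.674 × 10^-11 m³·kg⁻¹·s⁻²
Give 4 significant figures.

4.907 × 10^-36

Planck force: F_P = c⁴/G = 1.210 × 10^44 N.
5.94 × 10^8 / 1.210 × 10^44 = 4.907 × 10^-36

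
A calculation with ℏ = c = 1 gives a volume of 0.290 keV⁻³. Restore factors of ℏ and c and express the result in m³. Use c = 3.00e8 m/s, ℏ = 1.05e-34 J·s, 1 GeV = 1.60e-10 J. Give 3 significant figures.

2.21e-30 m³

Volume is [L]³ = [E]⁻³·(ℏc)³.
1 GeV⁻³ → (ℏc)³ × (1 GeV in J)⁻³ = 7.63e-48 m³.
Convert the energy scale: 0.290 keV⁻³ = 2.90e17 GeV⁻³.
Result: 2.90e17 × 7.63e-48 = 2.21e-30 m³.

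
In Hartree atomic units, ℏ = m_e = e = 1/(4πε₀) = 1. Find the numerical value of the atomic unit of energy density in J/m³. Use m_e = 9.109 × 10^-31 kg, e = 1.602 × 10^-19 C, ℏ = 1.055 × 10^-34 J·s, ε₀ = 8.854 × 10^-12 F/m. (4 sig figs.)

The unique combination of the constants set to 1 with dimensions of energy density is u_au = E_h/a₀³ = m_e⁴e¹⁰/((4πε₀)⁵ℏ⁸).
E_h = 4.354 × 10^-18 J
a₀ = 5.297 × 10^-11 m
E_h/a₀³ = 2.929 × 10^13 J/m³

2.929 × 10^13 J/m³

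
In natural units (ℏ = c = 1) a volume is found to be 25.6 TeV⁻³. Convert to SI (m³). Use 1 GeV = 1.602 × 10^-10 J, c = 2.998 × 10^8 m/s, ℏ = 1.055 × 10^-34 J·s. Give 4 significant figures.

1.970 × 10^-55 m³

Volume is [L]³ = [E]⁻³·(ℏc)³.
1 GeV⁻³ → (ℏc)³ × (1 GeV in J)⁻³ = 7.696 × 10^-48 m³.
Convert the energy scale: 25.6 TeV⁻³ = 2.56 × 10^-8 GeV⁻³.
Result: 2.56 × 10^-8 × 7.696 × 10^-48 = 1.970 × 10^-55 m³.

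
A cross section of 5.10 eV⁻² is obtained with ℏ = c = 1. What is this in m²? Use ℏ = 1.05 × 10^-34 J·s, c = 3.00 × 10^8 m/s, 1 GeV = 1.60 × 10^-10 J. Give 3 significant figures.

1.98 × 10^-13 m²

Area is [L]² = [E]⁻²·(ℏc)²; restore (ℏc)².
1 GeV⁻² → (ℏc)² × (1 GeV in J)⁻² = 3.88 × 10^-32 m².
Convert the energy scale: 5.10 eV⁻² = 5.10 × 10^18 GeV⁻².
Result: 5.10 × 10^18 × 3.88 × 10^-32 = 1.98 × 10^-13 m².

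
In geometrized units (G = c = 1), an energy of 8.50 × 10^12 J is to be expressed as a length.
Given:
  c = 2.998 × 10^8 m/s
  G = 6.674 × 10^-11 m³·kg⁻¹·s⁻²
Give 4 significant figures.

Energy → length via G/c⁴.
8.50 × 10^12 J × (G/c⁴) = 7.022 × 10^-32 m

7.022 × 10^-32 m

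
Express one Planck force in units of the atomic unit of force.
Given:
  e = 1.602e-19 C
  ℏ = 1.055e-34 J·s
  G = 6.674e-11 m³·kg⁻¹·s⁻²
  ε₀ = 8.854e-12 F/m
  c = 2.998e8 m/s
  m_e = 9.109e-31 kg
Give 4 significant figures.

Planck force: F_P = c⁴/G = 1.210e44 N
atomic unit of force: F_au = E_h/a₀ = m_e²e⁶/((4πε₀)³ℏ⁴) = 8.220e-8 N
ratio = 1.210e44 / 8.220e-8 = 1.473e51

1.473e51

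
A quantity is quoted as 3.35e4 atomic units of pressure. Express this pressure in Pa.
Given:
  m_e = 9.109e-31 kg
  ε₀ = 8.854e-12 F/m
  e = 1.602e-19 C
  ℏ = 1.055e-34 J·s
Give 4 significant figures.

9.813e17 Pa

One atomic unit of pressure: P_au = E_h/a₀³ = m_e⁴e¹⁰/((4πε₀)⁵ℏ⁸) = 2.929e13 Pa.
3.35e4 × 2.929e13 Pa = 9.813e17 Pa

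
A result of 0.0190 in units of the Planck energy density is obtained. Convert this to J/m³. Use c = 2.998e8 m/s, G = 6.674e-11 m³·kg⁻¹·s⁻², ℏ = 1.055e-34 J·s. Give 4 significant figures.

8.801e111 J/m³

One Planck energy density: u_P = c⁷/(ℏG²) = 4.632e113 J/m³.
0.0190 × 4.632e113 J/m³ = 8.801e111 J/m³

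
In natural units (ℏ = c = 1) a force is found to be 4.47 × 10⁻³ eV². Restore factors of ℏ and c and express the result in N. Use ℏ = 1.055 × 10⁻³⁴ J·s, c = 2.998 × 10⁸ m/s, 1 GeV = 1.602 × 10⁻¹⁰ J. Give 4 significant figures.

3.627 × 10⁻¹⁵ N

Force is [E]/[L] = [E]²/(ℏc); restore (ℏc)⁻¹.
1 GeV² → 1/(ℏc) × (1 GeV in J)² = 8.114 × 10⁵ N.
Convert the energy scale: 4.47 × 10⁻³ eV² = 4.47 × 10⁻²¹ GeV².
Result: 4.47 × 10⁻²¹ × 8.114 × 10⁵ = 3.627 × 10⁻¹⁵ N.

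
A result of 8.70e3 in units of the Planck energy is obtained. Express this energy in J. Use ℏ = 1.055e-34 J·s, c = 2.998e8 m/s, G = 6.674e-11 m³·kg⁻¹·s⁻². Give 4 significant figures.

One Planck energy: E_P = √(ℏc⁵/G) = 1.957e9 J.
8.70e3 × 1.957e9 J = 1.702e13 J

1.702e13 J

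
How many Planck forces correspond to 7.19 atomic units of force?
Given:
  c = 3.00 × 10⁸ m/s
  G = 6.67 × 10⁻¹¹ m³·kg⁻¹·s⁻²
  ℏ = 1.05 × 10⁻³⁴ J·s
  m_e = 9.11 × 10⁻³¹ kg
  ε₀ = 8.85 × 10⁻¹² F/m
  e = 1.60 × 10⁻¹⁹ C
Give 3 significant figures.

4.93 × 10⁻⁵¹

atomic unit of force: F_au = E_h/a₀ = m_e²e⁶/((4πε₀)³ℏ⁴) = 8.33 × 10⁻⁸ N
Planck force: F_P = c⁴/G = 1.21 × 10⁴⁴ N
7.19 × 8.33 × 10⁻⁸ / 1.21 × 10⁴⁴ = 4.93 × 10⁻⁵¹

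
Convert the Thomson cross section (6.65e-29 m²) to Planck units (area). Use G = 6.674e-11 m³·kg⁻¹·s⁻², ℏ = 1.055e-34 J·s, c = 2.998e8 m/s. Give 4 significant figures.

2.545e41

Planck area: A_P = ℏG/c³ = 2.613e-70 m².
6.65e-29 / 2.613e-70 = 2.545e41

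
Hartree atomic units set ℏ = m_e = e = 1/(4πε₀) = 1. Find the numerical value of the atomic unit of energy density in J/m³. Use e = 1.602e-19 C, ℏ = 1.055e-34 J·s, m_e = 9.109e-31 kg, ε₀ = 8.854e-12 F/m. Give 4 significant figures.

From ℏ = m_e = e = 1/(4πε₀) = 1 the energy density scale is u_au = E_h/a₀³ = m_e⁴e¹⁰/((4πε₀)⁵ℏ⁸).
E_h = 4.354e-18 J
a₀ = 5.297e-11 m
E_h/a₀³ = 2.929e13 J/m³

2.929e13 J/m³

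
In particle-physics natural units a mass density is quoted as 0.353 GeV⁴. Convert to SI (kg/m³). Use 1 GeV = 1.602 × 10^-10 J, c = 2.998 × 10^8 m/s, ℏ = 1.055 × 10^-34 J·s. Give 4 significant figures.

8.175 × 10^19 kg/m³

Mass density is [E]/(c²[L]³) = [E]⁴/(ℏ³c⁵).
1 GeV⁴ → 1/(ℏ³c⁵) × (1 GeV in J)⁴ = 2.316 × 10^20 kg/m³.
Result: 0.353 × 2.316 × 10^20 = 8.175 × 10^19 kg/m³.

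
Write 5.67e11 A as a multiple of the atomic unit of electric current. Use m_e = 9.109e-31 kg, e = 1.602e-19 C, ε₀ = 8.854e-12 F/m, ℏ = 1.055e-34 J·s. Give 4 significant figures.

8.575e13

atomic unit of electric current: I_au = e E_h/ℏ = m_e e⁵/((4πε₀)²ℏ³) = 6.612e-3 A.
5.67e11 / 6.612e-3 = 8.575e13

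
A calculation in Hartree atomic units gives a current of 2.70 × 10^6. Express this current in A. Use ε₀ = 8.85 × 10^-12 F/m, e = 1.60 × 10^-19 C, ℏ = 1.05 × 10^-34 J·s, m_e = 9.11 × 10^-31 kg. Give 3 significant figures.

One atomic unit of electric current: I_au = e E_h/ℏ = m_e e⁵/((4πε₀)²ℏ³) = 6.67 × 10^-3 A.
2.70 × 10^6 × 6.67 × 10^-3 A = 1.80 × 10^4 A

1.80 × 10^4 A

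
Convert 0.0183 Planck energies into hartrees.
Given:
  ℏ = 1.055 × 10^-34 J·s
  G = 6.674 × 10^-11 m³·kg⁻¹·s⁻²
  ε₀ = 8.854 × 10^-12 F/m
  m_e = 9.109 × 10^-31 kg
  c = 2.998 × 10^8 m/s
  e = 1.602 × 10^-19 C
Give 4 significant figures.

8.223 × 10^24

Planck energy: E_P = √(ℏc⁵/G) = 1.957 × 10^9 J
hartree: E_h = m_e e⁴/(4πε₀ℏ)² = 4.354 × 10^-18 J
0.0183 × 1.957 × 10^9 / 4.354 × 10^-18 = 8.223 × 10^24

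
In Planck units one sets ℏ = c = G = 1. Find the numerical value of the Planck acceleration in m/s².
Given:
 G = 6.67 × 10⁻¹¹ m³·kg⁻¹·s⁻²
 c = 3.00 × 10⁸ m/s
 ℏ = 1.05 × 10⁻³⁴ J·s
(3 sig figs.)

5.59 × 10⁵¹ m/s²

a_P = √(c⁷/(ℏG))
  = √(3.12 × 10¹⁰³)
  = 5.59 × 10⁵¹ m/s²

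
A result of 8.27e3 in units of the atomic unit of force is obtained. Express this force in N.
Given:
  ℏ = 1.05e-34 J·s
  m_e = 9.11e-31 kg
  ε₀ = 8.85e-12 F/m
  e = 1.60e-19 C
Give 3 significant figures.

One atomic unit of force: F_au = E_h/a₀ = m_e²e⁶/((4πε₀)³ℏ⁴) = 8.33e-8 N.
8.27e3 × 8.33e-8 N = 6.89e-4 N

6.89e-4 N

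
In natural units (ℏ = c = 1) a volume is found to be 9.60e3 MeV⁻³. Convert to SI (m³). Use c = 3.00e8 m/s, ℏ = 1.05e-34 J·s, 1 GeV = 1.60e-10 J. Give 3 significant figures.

7.33e-35 m³

Volume is [L]³ = [E]⁻³·(ℏc)³.
1 GeV⁻³ → (ℏc)³ × (1 GeV in J)⁻³ = 7.63e-48 m³.
Convert the energy scale: 9.60e3 MeV⁻³ = 9.60e12 GeV⁻³.
Result: 9.60e12 × 7.63e-48 = 7.33e-35 m³.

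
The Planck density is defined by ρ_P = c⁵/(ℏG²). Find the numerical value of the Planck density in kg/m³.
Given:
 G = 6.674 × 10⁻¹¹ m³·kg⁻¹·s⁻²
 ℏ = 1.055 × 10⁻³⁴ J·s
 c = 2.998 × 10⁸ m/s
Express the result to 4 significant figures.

5.154 × 10⁹⁶ kg/m³

ρ_P = c⁵/(ℏG²)
  = 2.422 × 10⁴² / 4.699 × 10⁻⁵⁵
  = 5.154 × 10⁹⁶ kg/m³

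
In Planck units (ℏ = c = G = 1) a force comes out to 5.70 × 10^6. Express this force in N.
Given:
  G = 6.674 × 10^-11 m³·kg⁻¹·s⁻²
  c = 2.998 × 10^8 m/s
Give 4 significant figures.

6.899 × 10^50 N

One Planck force: F_P = c⁴/G = 1.210 × 10^44 N.
5.70 × 10^6 × 1.210 × 10^44 N = 6.899 × 10^50 N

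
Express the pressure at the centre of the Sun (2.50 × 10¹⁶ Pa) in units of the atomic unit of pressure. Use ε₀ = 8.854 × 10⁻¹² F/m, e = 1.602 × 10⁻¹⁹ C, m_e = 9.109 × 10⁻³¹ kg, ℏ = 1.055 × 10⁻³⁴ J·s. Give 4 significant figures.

atomic unit of pressure: P_au = E_h/a₀³ = m_e⁴e¹⁰/((4πε₀)⁵ℏ⁸) = 2.929 × 10¹³ Pa.
2.50 × 10¹⁶ / 2.929 × 10¹³ = 853.5

853.5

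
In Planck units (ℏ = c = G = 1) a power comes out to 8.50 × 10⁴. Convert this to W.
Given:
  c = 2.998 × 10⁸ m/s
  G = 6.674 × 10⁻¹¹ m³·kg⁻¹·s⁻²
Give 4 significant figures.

3.085 × 10⁵⁷ W

One Planck power: P_P = c⁵/G = 3.629 × 10⁵² W.
8.50 × 10⁴ × 3.629 × 10⁵² W = 3.085 × 10⁵⁷ W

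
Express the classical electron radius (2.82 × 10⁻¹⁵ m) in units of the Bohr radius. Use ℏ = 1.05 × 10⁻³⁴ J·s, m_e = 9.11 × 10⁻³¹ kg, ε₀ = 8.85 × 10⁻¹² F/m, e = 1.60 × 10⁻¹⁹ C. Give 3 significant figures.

5.36 × 10⁻⁵

Bohr radius: a₀ = 4πε₀ℏ²/(m_e e²) = 5.26 × 10⁻¹¹ m.
2.82 × 10⁻¹⁵ / 5.26 × 10⁻¹¹ = 5.36 × 10⁻⁵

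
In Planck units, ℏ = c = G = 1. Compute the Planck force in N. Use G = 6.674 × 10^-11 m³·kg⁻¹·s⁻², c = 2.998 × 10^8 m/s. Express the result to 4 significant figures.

1.210 × 10^44 N

Dimensional analysis gives F_P = c⁴/G.
  = 8.078 × 10^33 / 6.674 × 10^-11
  = 1.210 × 10^44 N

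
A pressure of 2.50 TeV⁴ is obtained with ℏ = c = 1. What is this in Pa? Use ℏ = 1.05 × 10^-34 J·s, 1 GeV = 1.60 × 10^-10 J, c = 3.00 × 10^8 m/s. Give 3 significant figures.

5.24 × 10^49 Pa

Pressure is [E]/[L]³ = [E]⁴/(ℏc)³.
1 GeV⁴ → 1/(ℏc)³ × (1 GeV in J)⁴ = 2.10 × 10^37 Pa.
Convert the energy scale: 2.50 TeV⁴ = 2.50 × 10^12 GeV⁴.
Result: 2.50 × 10^12 × 2.10 × 10^37 = 5.24 × 10^49 Pa.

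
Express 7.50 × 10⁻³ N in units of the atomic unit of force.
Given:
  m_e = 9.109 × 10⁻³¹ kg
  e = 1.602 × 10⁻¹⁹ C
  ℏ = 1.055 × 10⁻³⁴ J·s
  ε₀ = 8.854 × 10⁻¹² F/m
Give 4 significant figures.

atomic unit of force: F_au = E_h/a₀ = m_e²e⁶/((4πε₀)³ℏ⁴) = 8.220 × 10⁻⁸ N.
7.50 × 10⁻³ / 8.220 × 10⁻⁸ = 9.124 × 10⁴

9.124 × 10⁴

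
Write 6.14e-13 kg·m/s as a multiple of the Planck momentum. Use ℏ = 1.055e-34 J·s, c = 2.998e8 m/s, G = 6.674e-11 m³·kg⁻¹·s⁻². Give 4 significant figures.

Planck momentum: p_P = √(ℏc³/G) = 6.527 kg·m/s.
6.14e-13 / 6.527 = 9.408e-14

9.408e-14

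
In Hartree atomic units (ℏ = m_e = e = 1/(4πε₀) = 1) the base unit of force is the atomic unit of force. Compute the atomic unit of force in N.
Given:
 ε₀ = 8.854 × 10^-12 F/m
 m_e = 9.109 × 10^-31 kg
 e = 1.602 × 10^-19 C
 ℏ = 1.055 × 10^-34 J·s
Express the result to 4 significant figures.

F_au = E_h/a₀ = m_e²e⁶/((4πε₀)³ℏ⁴)
E_h = 4.354 × 10^-18 J
a₀ = 5.297 × 10^-11 m
E_h/a₀ = 8.220 × 10^-8 N

8.220 × 10^-8 N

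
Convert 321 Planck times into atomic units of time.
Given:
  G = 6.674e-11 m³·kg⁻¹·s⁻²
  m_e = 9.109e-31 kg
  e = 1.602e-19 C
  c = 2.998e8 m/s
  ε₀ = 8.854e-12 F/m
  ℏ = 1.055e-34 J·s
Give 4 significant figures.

7.143e-25

Planck time: t_P = √(ℏG/c⁵) = 5.392e-44 s
atomic unit of time: τ_au = (4πε₀)²ℏ³/(m_e e⁴) = 2.423e-17 s
321 × 5.392e-44 / 2.423e-17 = 7.143e-25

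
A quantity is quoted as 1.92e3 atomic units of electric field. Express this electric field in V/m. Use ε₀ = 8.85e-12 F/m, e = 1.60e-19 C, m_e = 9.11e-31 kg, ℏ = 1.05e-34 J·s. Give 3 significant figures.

One atomic unit of electric field: E_au = E_h/(e a₀) = m_e²e⁵/((4πε₀)³ℏ⁴) = 5.20e11 V/m.
1.92e3 × 5.20e11 V/m = 9.99e14 V/m

9.99e14 V/m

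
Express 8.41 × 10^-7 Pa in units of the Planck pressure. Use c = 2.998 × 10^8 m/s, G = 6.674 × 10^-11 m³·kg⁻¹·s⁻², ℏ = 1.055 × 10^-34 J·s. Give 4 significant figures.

1.816 × 10^-120

Planck pressure: p_P = c⁷/(ℏG²) = 4.632 × 10^113 Pa.
8.41 × 10^-7 / 4.632 × 10^113 = 1.816 × 10^-120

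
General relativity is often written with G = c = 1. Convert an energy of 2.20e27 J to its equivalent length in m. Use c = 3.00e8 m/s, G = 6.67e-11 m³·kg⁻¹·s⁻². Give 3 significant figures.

1.81e-17 m

Energy → length via G/c⁴.
2.20e27 J × (G/c⁴) = 1.81e-17 m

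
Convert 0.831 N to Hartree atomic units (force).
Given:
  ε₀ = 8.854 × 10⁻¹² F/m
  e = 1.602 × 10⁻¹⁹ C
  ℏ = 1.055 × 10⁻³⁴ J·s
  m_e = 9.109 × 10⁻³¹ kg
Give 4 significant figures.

1.011 × 10⁷

atomic unit of force: F_au = E_h/a₀ = m_e²e⁶/((4πε₀)³ℏ⁴) = 8.220 × 10⁻⁸ N.
0.831 / 8.220 × 10⁻⁸ = 1.011 × 10⁷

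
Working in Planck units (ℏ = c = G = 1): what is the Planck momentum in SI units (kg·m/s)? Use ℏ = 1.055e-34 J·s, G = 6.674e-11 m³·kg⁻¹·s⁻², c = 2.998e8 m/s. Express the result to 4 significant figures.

6.527 kg·m/s

From ℏ = c = G = 1 the momentum scale is p_P = √(ℏc³/G).
  = √(42.60)
  = 6.527 kg·m/s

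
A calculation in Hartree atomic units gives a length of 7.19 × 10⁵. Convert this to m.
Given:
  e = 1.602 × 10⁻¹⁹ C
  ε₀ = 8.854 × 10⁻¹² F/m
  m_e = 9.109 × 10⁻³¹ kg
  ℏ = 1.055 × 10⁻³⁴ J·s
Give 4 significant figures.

One Bohr radius: a₀ = 4πε₀ℏ²/(m_e e²) = 5.297 × 10⁻¹¹ m.
7.19 × 10⁵ × 5.297 × 10⁻¹¹ m = 3.809 × 10⁻⁵ m

3.809 × 10⁻⁵ m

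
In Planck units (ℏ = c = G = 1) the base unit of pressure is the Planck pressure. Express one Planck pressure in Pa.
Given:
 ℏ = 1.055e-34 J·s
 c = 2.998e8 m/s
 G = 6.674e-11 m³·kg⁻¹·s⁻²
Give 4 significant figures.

p_P = c⁷/(ℏG²)
  = 2.177e59 / 4.699e-55
  = 4.632e113 Pa

4.632e113 Pa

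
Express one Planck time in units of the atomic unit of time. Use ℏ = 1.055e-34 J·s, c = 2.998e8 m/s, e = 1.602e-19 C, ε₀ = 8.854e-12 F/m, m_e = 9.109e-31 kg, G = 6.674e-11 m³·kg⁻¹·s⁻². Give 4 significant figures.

2.225e-27

Planck time: t_P = √(ℏG/c⁵) = 5.392e-44 s
atomic unit of time: τ_au = (4πε₀)²ℏ³/(m_e e⁴) = 2.423e-17 s
ratio = 5.392e-44 / 2.423e-17 = 2.225e-27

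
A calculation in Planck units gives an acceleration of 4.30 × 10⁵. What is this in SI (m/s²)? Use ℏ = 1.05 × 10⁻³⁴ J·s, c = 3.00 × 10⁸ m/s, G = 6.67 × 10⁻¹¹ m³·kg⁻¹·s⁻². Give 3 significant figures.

One Planck acceleration: a_P = √(c⁷/(ℏG)) = 5.59 × 10⁵¹ m/s².
4.30 × 10⁵ × 5.59 × 10⁵¹ m/s² = 2.40 × 10⁵⁷ m/s²

2.40 × 10⁵⁷ m/s²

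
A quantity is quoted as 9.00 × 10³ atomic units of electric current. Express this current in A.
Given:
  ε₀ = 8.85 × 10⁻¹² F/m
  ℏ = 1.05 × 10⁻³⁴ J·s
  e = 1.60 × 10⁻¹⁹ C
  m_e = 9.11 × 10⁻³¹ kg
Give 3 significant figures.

60 A

One atomic unit of electric current: I_au = e E_h/ℏ = m_e e⁵/((4πε₀)²ℏ³) = 6.67 × 10⁻³ A.
9.00 × 10³ × 6.67 × 10⁻³ A = 60 A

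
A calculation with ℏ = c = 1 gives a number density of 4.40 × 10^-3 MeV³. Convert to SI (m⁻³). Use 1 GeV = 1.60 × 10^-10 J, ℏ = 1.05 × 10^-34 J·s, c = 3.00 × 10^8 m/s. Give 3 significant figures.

5.77 × 10^35 m⁻³

Number density is [L]⁻³ = [E]³/(ℏc)³.
1 GeV³ → 1/(ℏc)³ × (1 GeV in J)³ = 1.31 × 10^47 m⁻³.
Convert the energy scale: 4.40 × 10^-3 MeV³ = 4.40 × 10^-12 GeV³.
Result: 4.40 × 10^-12 × 1.31 × 10^47 = 5.77 × 10^35 m⁻³.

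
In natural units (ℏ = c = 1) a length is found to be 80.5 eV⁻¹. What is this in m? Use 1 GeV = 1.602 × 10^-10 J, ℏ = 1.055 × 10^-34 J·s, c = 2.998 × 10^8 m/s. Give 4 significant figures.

1.589 × 10^-5 m

A length is [E]⁻¹ in ℏ=c=1; restore one factor of ℏc.
1 GeV⁻¹ → ℏc × (1 GeV in J)⁻¹ = 1.974 × 10^-16 m.
Convert the energy scale: 80.5 eV⁻¹ = 8.05 × 10^10 GeV⁻¹.
Result: 8.05 × 10^10 × 1.974 × 10^-16 = 1.589 × 10^-5 m.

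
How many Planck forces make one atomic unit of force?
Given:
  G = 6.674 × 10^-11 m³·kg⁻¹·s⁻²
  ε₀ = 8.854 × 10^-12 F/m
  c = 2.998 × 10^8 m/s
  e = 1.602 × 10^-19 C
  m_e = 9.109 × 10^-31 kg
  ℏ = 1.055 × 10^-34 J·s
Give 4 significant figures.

atomic unit of force: F_au = E_h/a₀ = m_e²e⁶/((4πε₀)³ℏ⁴) = 8.220 × 10^-8 N
Planck force: F_P = c⁴/G = 1.210 × 10^44 N
ratio = 8.220 × 10^-8 / 1.210 × 10^44 = 6.791 × 10^-52

6.791 × 10^-52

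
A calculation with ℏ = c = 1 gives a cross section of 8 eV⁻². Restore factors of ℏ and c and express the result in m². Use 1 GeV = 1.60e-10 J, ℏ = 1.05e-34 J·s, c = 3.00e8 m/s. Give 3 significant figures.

Area is [L]² = [E]⁻²·(ℏc)²; restore (ℏc)².
1 GeV⁻² → (ℏc)² × (1 GeV in J)⁻² = 3.88e-32 m².
Convert the energy scale: 8 eV⁻² = 8.00e18 GeV⁻².
Result: 8.00e18 × 3.88e-32 = 3.10e-13 m².

3.10e-13 m²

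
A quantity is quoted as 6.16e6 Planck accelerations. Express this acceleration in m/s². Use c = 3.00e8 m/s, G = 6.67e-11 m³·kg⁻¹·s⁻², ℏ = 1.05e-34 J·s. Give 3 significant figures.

One Planck acceleration: a_P = √(c⁷/(ℏG)) = 5.59e51 m/s².
6.16e6 × 5.59e51 m/s² = 3.44e58 m/s²

3.44e58 m/s²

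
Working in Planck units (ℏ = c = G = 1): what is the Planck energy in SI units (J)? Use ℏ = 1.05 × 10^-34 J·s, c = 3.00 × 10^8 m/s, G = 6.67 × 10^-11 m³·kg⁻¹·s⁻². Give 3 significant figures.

The unique combination of the constants set to 1 with dimensions of energy is E_P = √(ℏc⁵/G).
  = √(3.83 × 10^18)
  = 1.96 × 10^9 J

1.96 × 10^9 J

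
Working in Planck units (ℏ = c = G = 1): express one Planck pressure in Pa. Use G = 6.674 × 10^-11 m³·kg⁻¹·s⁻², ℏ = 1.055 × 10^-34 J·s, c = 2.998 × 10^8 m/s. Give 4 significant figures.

4.632 × 10^113 Pa

Dimensional analysis gives p_P = c⁷/(ℏG²).
  = 2.177 × 10^59 / 4.699 × 10^-55
  = 4.632 × 10^113 Pa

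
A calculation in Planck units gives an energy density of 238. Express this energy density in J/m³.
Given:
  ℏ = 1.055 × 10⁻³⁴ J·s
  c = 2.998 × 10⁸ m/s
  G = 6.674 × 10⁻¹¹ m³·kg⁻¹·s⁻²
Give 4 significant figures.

One Planck energy density: u_P = c⁷/(ℏG²) = 4.632 × 10¹¹³ J/m³.
238 × 4.632 × 10¹¹³ J/m³ = 1.102 × 10¹¹⁶ J/m³

1.102 × 10¹¹⁶ J/m³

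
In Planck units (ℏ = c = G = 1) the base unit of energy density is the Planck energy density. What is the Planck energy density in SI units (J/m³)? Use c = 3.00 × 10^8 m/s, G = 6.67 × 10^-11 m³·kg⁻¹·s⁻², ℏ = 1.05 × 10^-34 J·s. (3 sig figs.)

u_P = c⁷/(ℏG²)
  = 2.19 × 10^59 / 4.67 × 10^-55
  = 4.68 × 10^113 J/m³

4.68 × 10^113 J/m³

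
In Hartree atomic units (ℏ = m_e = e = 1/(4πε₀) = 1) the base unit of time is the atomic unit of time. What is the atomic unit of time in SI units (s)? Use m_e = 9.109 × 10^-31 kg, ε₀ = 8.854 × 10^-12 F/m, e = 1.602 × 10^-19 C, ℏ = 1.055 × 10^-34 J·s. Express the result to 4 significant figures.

τ_au = (4πε₀)²ℏ³/(m_e e⁴)
E_h = 4.354 × 10^-18 J
ℏ/E_h = 2.423 × 10^-17 s

2.423 × 10^-17 s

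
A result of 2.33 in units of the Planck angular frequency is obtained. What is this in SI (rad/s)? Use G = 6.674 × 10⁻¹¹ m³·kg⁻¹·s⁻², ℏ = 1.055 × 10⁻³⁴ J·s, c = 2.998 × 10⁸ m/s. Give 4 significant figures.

4.321 × 10⁴³ rad/s

One Planck angular frequency: ω_P = √(c⁵/(ℏG)) = 1.855 × 10⁴³ rad/s.
2.33 × 1.855 × 10⁴³ rad/s = 4.321 × 10⁴³ rad/s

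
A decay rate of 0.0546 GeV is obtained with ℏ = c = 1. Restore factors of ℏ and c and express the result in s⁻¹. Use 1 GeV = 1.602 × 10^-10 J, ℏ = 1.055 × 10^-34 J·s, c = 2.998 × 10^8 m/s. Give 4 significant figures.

A rate is [E]/ℏ; divide by ℏ.
1 GeV → 1/ℏ × (1 GeV in J) = 1.518 × 10^24 s⁻¹.
Result: 0.0546 × 1.518 × 10^24 = 8.291 × 10^22 s⁻¹.

8.291 × 10^22 s⁻¹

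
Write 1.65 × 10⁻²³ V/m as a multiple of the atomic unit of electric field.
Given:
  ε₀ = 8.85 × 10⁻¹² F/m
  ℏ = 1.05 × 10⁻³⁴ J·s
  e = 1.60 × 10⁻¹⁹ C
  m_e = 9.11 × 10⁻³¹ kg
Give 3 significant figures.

atomic unit of electric field: E_au = E_h/(e a₀) = m_e²e⁵/((4πε₀)³ℏ⁴) = 5.20 × 10¹¹ V/m.
1.65 × 10⁻²³ / 5.20 × 10¹¹ = 3.17 × 10⁻³⁵

3.17 × 10⁻³⁵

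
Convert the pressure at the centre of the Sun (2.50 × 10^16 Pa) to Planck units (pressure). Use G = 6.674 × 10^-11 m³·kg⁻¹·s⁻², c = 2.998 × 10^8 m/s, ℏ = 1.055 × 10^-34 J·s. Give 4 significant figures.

5.397 × 10^-98

Planck pressure: p_P = c⁷/(ℏG²) = 4.632 × 10^113 Pa.
2.50 × 10^16 / 4.632 × 10^113 = 5.397 × 10^-98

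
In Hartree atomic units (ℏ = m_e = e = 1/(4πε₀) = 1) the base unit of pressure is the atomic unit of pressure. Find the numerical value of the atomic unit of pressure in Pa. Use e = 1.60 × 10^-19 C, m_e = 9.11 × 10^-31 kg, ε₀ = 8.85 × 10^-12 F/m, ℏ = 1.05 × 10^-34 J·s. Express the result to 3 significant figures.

3.01 × 10^13 Pa

P_au = E_h/a₀³ = m_e⁴e¹⁰/((4πε₀)⁵ℏ⁸)
E_h = 4.38 × 10^-18 J
a₀ = 5.26 × 10^-11 m
E_h/a₀³ = 3.01 × 10^13 Pa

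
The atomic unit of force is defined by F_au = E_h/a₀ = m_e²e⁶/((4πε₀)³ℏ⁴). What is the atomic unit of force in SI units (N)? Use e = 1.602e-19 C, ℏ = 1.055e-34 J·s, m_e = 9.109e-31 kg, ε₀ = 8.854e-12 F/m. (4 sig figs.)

F_au = E_h/a₀ = m_e²e⁶/((4πε₀)³ℏ⁴)
E_h = 4.354e-18 J
a₀ = 5.297e-11 m
E_h/a₀ = 8.220e-8 N

8.220e-8 N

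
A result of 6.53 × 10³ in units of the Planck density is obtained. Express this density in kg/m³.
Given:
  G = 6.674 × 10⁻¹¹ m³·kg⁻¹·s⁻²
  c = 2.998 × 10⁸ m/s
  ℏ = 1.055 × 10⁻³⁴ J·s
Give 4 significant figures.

3.365 × 10¹⁰⁰ kg/m³

One Planck density: ρ_P = c⁵/(ℏG²) = 5.154 × 10⁹⁶ kg/m³.
6.53 × 10³ × 5.154 × 10⁹⁶ kg/m³ = 3.365 × 10¹⁰⁰ kg/m³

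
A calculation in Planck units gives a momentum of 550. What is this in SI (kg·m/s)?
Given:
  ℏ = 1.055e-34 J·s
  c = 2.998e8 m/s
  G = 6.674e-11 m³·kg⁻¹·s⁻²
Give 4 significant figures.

3.590e3 kg·m/s

One Planck momentum: p_P = √(ℏc³/G) = 6.527 kg·m/s.
550 × 6.527 kg·m/s = 3.590e3 kg·m/s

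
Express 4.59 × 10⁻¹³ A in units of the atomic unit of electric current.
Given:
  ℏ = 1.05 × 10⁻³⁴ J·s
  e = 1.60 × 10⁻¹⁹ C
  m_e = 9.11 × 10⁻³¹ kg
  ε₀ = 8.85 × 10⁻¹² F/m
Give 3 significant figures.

atomic unit of electric current: I_au = e E_h/ℏ = m_e e⁵/((4πε₀)²ℏ³) = 6.67 × 10⁻³ A.
4.59 × 10⁻¹³ / 6.67 × 10⁻³ = 6.88 × 10⁻¹¹

6.88 × 10⁻¹¹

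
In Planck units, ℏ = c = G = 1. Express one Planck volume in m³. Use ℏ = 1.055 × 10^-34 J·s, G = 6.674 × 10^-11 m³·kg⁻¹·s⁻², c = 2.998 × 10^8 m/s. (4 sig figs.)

Dimensional analysis gives V_P = (ℏG/c³)^(3/2).
  = √(1.784 × 10^-209)
  = 4.224 × 10^-105 m³

4.224 × 10^-105 m³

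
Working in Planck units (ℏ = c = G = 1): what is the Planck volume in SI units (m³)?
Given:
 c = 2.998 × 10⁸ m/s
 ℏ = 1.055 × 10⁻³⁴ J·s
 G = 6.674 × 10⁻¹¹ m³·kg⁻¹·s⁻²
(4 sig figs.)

The unique combination of the constants set to 1 with dimensions of volume is V_P = (ℏG/c³)^(3/2).
  = √(1.784 × 10⁻²⁰⁹)
  = 4.224 × 10⁻¹⁰⁵ m³

4.224 × 10⁻¹⁰⁵ m³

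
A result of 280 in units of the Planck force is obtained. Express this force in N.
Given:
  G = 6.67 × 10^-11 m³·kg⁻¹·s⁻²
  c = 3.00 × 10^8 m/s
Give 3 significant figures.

One Planck force: F_P = c⁴/G = 1.21 × 10^44 N.
280 × 1.21 × 10^44 N = 3.40 × 10^46 N

3.40 × 10^46 N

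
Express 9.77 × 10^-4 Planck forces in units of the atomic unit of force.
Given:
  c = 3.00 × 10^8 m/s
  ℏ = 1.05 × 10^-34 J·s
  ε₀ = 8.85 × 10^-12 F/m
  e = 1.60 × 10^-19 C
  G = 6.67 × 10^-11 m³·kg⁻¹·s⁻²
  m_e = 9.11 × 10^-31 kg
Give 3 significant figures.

Planck force: F_P = c⁴/G = 1.21 × 10^44 N
atomic unit of force: F_au = E_h/a₀ = m_e²e⁶/((4πε₀)³ℏ⁴) = 8.33 × 10^-8 N
9.77 × 10^-4 × 1.21 × 10^44 / 8.33 × 10^-8 = 1.42 × 10^48

1.42 × 10^48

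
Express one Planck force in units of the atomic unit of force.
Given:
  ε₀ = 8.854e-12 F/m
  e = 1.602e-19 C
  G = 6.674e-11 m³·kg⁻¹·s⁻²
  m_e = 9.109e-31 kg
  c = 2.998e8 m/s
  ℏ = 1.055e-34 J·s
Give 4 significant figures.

Planck force: F_P = c⁴/G = 1.210e44 N
atomic unit of force: F_au = E_h/a₀ = m_e²e⁶/((4πε₀)³ℏ⁴) = 8.220e-8 N
ratio = 1.210e44 / 8.220e-8 = 1.473e51

1.473e51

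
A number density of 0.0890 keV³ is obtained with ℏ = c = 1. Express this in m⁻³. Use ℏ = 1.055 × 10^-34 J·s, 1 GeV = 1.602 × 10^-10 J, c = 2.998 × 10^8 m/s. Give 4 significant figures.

Number density is [L]⁻³ = [E]³/(ℏc)³.
1 GeV³ → 1/(ℏc)³ × (1 GeV in J)³ = 1.299 × 10^47 m⁻³.
Convert the energy scale: 0.0890 keV³ = 8.90 × 10^-20 GeV³.
Result: 8.90 × 10^-20 × 1.299 × 10^47 = 1.156 × 10^28 m⁻³.

1.156 × 10^28 m⁻³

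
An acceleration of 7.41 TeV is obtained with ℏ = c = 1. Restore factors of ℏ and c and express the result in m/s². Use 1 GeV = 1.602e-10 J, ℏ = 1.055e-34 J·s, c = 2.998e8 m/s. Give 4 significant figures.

Acceleration is [L]/[T]² = c·[E]/ℏ.
1 GeV → c/ℏ × (1 GeV in J) = 4.552e32 m/s².
Convert the energy scale: 7.41 TeV = 7.41e3 GeV.
Result: 7.41e3 × 4.552e32 = 3.373e36 m/s².

3.373e36 m/s²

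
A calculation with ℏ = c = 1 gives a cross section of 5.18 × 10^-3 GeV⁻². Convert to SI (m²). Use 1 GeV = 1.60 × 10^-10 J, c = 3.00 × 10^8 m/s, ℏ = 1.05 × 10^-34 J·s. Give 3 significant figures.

Area is [L]² = [E]⁻²·(ℏc)²; restore (ℏc)².
1 GeV⁻² → (ℏc)² × (1 GeV in J)⁻² = 3.88 × 10^-32 m².
Result: 5.18 × 10^-3 × 3.88 × 10^-32 = 2.01 × 10^-34 m².

2.01 × 10^-34 m²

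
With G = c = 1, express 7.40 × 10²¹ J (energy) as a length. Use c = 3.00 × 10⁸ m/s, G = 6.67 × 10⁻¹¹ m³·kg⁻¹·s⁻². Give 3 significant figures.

6.09 × 10⁻²³ m

Energy → length via G/c⁴.
7.40 × 10²¹ J × (G/c⁴) = 6.09 × 10⁻²³ m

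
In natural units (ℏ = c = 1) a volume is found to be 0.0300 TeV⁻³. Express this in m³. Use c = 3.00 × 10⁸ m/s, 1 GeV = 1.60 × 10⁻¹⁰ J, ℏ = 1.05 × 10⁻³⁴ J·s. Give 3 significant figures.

2.29 × 10⁻⁵⁸ m³

Volume is [L]³ = [E]⁻³·(ℏc)³.
1 GeV⁻³ → (ℏc)³ × (1 GeV in J)⁻³ = 7.63 × 10⁻⁴⁸ m³.
Convert the energy scale: 0.0300 TeV⁻³ = 3.00 × 10⁻¹¹ GeV⁻³.
Result: 3.00 × 10⁻¹¹ × 7.63 × 10⁻⁴⁸ = 2.29 × 10⁻⁵⁸ m³.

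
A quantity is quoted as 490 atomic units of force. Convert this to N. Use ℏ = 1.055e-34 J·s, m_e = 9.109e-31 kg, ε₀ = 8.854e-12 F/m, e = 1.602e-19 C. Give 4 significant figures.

One atomic unit of force: F_au = E_h/a₀ = m_e²e⁶/((4πε₀)³ℏ⁴) = 8.220e-8 N.
490 × 8.220e-8 N = 4.028e-5 N

4.028e-5 N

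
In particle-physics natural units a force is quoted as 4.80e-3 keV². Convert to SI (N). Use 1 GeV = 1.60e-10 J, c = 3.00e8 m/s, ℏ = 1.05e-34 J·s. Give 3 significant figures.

Force is [E]/[L] = [E]²/(ℏc); restore (ℏc)⁻¹.
1 GeV² → 1/(ℏc) × (1 GeV in J)² = 8.13e5 N.
Convert the energy scale: 4.80e-3 keV² = 4.80e-15 GeV².
Result: 4.80e-15 × 8.13e5 = 3.90e-9 N.

3.90e-9 N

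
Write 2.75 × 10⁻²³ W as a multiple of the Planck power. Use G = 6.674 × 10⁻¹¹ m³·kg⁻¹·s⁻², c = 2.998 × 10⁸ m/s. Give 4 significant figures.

Planck power: P_P = c⁵/G = 3.629 × 10⁵² W.
2.75 × 10⁻²³ / 3.629 × 10⁵² = 7.578 × 10⁻⁷⁶

7.578 × 10⁻⁷⁶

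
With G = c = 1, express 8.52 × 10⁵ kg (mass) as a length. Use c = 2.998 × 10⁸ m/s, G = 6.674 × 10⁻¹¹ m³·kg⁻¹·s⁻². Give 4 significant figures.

6.326 × 10⁻²² m

In G = c = 1 units mass has dimensions of length; the conversion factor is G/c².
8.52 × 10⁵ kg × (G/c²) = 6.326 × 10⁻²² m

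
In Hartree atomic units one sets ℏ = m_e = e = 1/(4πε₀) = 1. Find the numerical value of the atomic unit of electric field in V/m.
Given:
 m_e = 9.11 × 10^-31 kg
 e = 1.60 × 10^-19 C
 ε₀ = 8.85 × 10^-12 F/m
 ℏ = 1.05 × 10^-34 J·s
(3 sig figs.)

5.20 × 10^11 V/m

E_au = E_h/(e a₀) = m_e²e⁵/((4πε₀)³ℏ⁴)
E_h = 4.38 × 10^-18 J
a₀ = 5.26 × 10^-11 m
E_h/(e·a₀) = 5.20 × 10^11 V/m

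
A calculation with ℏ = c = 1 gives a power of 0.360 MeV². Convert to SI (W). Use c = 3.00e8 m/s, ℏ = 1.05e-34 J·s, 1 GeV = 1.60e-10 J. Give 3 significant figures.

8.78e7 W

Power is [E]/[T] = [E]²/ℏ.
1 GeV² → 1/ℏ × (1 GeV in J)² = 2.44e14 W.
Convert the energy scale: 0.360 MeV² = 3.60e-7 GeV².
Result: 3.60e-7 × 2.44e14 = 8.78e7 W.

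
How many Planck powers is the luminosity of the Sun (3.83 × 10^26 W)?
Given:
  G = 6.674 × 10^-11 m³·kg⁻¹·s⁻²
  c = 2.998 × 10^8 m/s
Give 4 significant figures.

1.055 × 10^-26

Planck power: P_P = c⁵/G = 3.629 × 10^52 W.
3.83 × 10^26 / 3.629 × 10^52 = 1.055 × 10^-26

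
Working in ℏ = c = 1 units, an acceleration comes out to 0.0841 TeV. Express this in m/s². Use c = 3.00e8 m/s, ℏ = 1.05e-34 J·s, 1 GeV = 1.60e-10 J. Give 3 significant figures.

3.84e34 m/s²

Acceleration is [L]/[T]² = c·[E]/ℏ.
1 GeV → c/ℏ × (1 GeV in J) = 4.57e32 m/s².
Convert the energy scale: 0.0841 TeV = 84.1 GeV.
Result: 84.1 × 4.57e32 = 3.84e34 m/s².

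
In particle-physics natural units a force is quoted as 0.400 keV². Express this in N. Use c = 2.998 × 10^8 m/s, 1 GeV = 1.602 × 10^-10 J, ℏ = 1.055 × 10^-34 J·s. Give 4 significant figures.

3.246 × 10^-7 N

Force is [E]/[L] = [E]²/(ℏc); restore (ℏc)⁻¹.
1 GeV² → 1/(ℏc) × (1 GeV in J)² = 8.114 × 10^5 N.
Convert the energy scale: 0.400 keV² = 4.00 × 10^-13 GeV².
Result: 4.00 × 10^-13 × 8.114 × 10^5 = 3.246 × 10^-7 N.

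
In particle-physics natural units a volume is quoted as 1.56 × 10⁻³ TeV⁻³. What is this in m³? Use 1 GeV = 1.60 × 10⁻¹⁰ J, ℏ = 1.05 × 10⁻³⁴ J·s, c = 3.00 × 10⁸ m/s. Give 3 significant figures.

Volume is [L]³ = [E]⁻³·(ℏc)³.
1 GeV⁻³ → (ℏc)³ × (1 GeV in J)⁻³ = 7.63 × 10⁻⁴⁸ m³.
Convert the energy scale: 1.56 × 10⁻³ TeV⁻³ = 1.56 × 10⁻¹² GeV⁻³.
Result: 1.56 × 10⁻¹² × 7.63 × 10⁻⁴⁸ = 1.19 × 10⁻⁵⁹ m³.

1.19 × 10⁻⁵⁹ m³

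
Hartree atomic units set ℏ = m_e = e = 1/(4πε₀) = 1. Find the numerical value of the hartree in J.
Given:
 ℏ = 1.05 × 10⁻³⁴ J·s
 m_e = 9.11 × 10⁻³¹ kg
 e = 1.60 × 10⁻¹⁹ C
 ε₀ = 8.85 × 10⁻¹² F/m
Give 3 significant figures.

The unique combination of the constants set to 1 with dimensions of energy is E_h = m_e e⁴/(4πε₀ℏ)².
  = 5.97 × 10⁻¹⁰⁶ / 1.36 × 10⁻⁸⁸
  = 4.38 × 10⁻¹⁸ J

4.38 × 10⁻¹⁸ J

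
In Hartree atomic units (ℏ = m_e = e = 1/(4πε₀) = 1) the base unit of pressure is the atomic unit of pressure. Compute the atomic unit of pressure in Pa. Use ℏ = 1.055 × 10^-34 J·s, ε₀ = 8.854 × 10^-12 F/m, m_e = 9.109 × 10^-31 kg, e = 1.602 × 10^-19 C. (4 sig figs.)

2.929 × 10^13 Pa

P_au = E_h/a₀³ = m_e⁴e¹⁰/((4πε₀)⁵ℏ⁸)
E_h = 4.354 × 10^-18 J
a₀ = 5.297 × 10^-11 m
E_h/a₀³ = 2.929 × 10^13 Pa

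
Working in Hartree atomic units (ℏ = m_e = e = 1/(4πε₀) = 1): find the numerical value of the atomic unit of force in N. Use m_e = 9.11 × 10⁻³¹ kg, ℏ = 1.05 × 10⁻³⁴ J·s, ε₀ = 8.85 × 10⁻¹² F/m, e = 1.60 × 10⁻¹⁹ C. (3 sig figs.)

The unique combination of the constants set to 1 with dimensions of force is F_au = E_h/a₀ = m_e²e⁶/((4πε₀)³ℏ⁴).
E_h = 4.38 × 10⁻¹⁸ J
a₀ = 5.26 × 10⁻¹¹ m
E_h/a₀ = 8.33 × 10⁻⁸ N

8.33 × 10⁻⁸ N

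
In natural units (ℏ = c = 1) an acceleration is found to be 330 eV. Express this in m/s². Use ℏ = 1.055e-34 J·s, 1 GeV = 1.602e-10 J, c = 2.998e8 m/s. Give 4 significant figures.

1.502e26 m/s²

Acceleration is [L]/[T]² = c·[E]/ℏ.
1 GeV → c/ℏ × (1 GeV in J) = 4.552e32 m/s².
Convert the energy scale: 330 eV = 3.30e-7 GeV.
Result: 3.30e-7 × 4.552e32 = 1.502e26 m/s².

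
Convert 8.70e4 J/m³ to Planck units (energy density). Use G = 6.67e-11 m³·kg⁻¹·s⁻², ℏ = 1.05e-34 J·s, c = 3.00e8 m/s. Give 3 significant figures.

Planck energy density: u_P = c⁷/(ℏG²) = 4.68e113 J/m³.
8.70e4 / 4.68e113 = 1.86e-109

1.86e-109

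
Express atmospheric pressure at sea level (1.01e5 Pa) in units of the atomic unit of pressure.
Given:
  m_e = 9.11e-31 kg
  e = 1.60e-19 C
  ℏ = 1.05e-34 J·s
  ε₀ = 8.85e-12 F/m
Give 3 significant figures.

atomic unit of pressure: P_au = E_h/a₀³ = m_e⁴e¹⁰/((4πε₀)⁵ℏ⁸) = 3.01e13 Pa.
1.01e5 / 3.01e13 = 3.35e-9

3.35e-9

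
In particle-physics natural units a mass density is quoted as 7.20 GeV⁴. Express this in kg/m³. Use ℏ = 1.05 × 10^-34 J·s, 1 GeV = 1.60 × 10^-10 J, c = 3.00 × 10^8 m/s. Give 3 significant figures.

1.68 × 10^21 kg/m³

Mass density is [E]/(c²[L]³) = [E]⁴/(ℏ³c⁵).
1 GeV⁴ → 1/(ℏ³c⁵) × (1 GeV in J)⁴ = 2.33 × 10^20 kg/m³.
Result: 7.20 × 2.33 × 10^20 = 1.68 × 10^21 kg/m³.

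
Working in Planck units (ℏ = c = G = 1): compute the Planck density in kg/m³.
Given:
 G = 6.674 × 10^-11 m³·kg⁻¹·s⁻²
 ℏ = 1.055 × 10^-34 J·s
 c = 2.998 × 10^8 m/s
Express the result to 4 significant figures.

5.154 × 10^96 kg/m³

Dimensional analysis gives ρ_P = c⁵/(ℏG²).
  = 2.422 × 10^42 / 4.699 × 10^-55
  = 5.154 × 10^96 kg/m³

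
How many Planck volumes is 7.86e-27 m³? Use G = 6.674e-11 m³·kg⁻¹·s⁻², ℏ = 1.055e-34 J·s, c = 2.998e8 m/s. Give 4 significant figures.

1.861e78

Planck volume: V_P = (ℏG/c³)^(3/2) = 4.224e-105 m³.
7.86e-27 / 4.224e-105 = 1.861e78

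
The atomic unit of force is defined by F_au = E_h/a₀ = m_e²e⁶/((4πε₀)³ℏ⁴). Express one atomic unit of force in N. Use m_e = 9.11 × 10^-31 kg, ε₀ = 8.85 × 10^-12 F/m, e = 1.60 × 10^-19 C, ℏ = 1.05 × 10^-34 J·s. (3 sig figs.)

F_au = E_h/a₀ = m_e²e⁶/((4πε₀)³ℏ⁴)
E_h = 4.38 × 10^-18 J
a₀ = 5.26 × 10^-11 m
E_h/a₀ = 8.33 × 10^-8 N

8.33 × 10^-8 N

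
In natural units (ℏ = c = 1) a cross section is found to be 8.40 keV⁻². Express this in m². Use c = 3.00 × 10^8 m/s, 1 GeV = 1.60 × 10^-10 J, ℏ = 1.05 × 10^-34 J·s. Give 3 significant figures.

3.26 × 10^-19 m²

Area is [L]² = [E]⁻²·(ℏc)²; restore (ℏc)².
1 GeV⁻² → (ℏc)² × (1 GeV in J)⁻² = 3.88 × 10^-32 m².
Convert the energy scale: 8.40 keV⁻² = 8.40 × 10^12 GeV⁻².
Result: 8.40 × 10^12 × 3.88 × 10^-32 = 3.26 × 10^-19 m².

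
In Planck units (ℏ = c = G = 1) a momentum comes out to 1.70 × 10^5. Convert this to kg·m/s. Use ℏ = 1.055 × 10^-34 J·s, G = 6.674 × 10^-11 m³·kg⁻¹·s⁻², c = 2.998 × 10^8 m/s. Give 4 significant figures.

1.110 × 10^6 kg·m/s

One Planck momentum: p_P = √(ℏc³/G) = 6.527 kg·m/s.
1.70 × 10^5 × 6.527 kg·m/s = 1.110 × 10^6 kg·m/s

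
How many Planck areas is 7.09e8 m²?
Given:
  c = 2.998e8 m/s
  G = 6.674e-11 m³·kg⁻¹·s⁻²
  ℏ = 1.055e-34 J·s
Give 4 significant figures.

2.713e78

Planck area: A_P = ℏG/c³ = 2.613e-70 m².
7.09e8 / 2.613e-70 = 2.713e78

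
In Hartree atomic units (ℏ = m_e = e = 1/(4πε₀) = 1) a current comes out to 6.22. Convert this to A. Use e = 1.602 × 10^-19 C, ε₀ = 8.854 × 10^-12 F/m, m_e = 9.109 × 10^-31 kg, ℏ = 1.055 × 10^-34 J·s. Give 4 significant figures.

One atomic unit of electric current: I_au = e E_h/ℏ = m_e e⁵/((4πε₀)²ℏ³) = 6.612 × 10^-3 A.
6.22 × 6.612 × 10^-3 A = 0.04113 A

0.04113 A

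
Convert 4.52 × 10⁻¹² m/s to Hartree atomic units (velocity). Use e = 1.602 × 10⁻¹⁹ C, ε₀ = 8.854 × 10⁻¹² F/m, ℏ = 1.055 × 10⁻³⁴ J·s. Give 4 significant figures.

2.067 × 10⁻¹⁸

atomic unit of velocity: v_au = e²/(4πε₀ℏ) = 2.186 × 10⁶ m/s.
4.52 × 10⁻¹² / 2.186 × 10⁶ = 2.067 × 10⁻¹⁸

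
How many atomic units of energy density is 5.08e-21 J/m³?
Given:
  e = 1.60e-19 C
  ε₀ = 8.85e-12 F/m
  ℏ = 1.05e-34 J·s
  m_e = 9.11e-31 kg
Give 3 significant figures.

1.69e-34

atomic unit of energy density: u_au = E_h/a₀³ = m_e⁴e¹⁰/((4πε₀)⁵ℏ⁸) = 3.01e13 J/m³.
5.08e-21 / 3.01e13 = 1.69e-34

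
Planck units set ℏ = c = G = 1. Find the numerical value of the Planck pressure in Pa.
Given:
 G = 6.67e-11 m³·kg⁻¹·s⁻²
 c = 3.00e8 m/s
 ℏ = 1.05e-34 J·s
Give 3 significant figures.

4.68e113 Pa

From ℏ = c = G = 1 the pressure scale is p_P = c⁷/(ℏG²).
  = 2.19e59 / 4.67e-55
  = 4.68e113 Pa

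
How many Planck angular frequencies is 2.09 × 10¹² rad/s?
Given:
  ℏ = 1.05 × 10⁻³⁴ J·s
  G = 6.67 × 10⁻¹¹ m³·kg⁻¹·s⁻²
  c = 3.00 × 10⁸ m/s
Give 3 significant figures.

1.12 × 10⁻³¹

Planck angular frequency: ω_P = √(c⁵/(ℏG)) = 1.86 × 10⁴³ rad/s.
2.09 × 10¹² / 1.86 × 10⁴³ = 1.12 × 10⁻³¹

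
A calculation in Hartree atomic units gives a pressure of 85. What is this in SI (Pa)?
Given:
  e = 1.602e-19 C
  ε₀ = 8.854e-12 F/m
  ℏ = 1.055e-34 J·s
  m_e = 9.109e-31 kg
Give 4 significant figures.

2.490e15 Pa

One atomic unit of pressure: P_au = E_h/a₀³ = m_e⁴e¹⁰/((4πε₀)⁵ℏ⁸) = 2.929e13 Pa.
85 × 2.929e13 Pa = 2.490e15 Pa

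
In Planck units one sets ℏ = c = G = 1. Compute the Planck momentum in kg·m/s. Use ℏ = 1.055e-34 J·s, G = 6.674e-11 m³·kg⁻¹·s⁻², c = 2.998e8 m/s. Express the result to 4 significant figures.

p_P = √(ℏc³/G)
  = √(42.60)
  = 6.527 kg·m/s

6.527 kg·m/s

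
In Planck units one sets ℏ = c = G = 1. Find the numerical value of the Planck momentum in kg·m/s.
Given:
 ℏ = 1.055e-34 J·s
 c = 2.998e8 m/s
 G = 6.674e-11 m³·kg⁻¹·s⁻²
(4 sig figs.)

p_P = √(ℏc³/G)
  = √(42.60)
  = 6.527 kg·m/s

6.527 kg·m/s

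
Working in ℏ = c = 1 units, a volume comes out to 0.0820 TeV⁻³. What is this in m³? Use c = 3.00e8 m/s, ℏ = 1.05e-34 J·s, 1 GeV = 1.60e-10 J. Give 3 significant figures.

6.26e-58 m³

Volume is [L]³ = [E]⁻³·(ℏc)³.
1 GeV⁻³ → (ℏc)³ × (1 GeV in J)⁻³ = 7.63e-48 m³.
Convert the energy scale: 0.0820 TeV⁻³ = 8.20e-11 GeV⁻³.
Result: 8.20e-11 × 7.63e-48 = 6.26e-58 m³.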